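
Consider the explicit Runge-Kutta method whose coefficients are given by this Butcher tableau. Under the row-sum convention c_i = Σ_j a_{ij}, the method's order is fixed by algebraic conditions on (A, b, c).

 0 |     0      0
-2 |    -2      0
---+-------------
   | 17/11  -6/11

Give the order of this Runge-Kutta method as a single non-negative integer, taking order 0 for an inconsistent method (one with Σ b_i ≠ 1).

b = (17/11, -6/11)
c = (0, -2)
Σ b_i: 17/11·1 + (-6/11)·1 = 1 ✓
b·c: (-6/11)·(-2) = 12/11 ≠ 1/2 ⇒ order 1.

1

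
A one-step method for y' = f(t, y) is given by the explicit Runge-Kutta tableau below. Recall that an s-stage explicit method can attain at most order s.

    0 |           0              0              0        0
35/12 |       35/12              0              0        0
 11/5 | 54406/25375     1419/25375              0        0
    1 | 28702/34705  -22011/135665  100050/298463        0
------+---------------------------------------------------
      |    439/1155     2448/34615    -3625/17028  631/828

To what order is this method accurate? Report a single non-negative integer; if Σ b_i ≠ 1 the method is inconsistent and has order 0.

4

b = (439/1155, 2448/34615, -3625/17028, 631/828)
c = (0, 35/12, 11/5, 1)
Ac = (0, 0, 473/2900, 667/2524)
Σ b_i: 439/1155·1 + 2448/34615·1 + (-3625/17028)·1 + 631/828·1 = 1 ✓
b·c: 2448/34615·35/12 + (-3625/17028)·11/5 + 631/828·1 = 1/2 ✓
b·c²: 2448/34615·1225/144 + (-3625/17028)·121/25 + 631/828·1 = 1/3 ✓
b·Ac: (-3625/17028)·473/2900 + 631/828·667/2524 = 1/6 ✓
b·c³: 2448/34615·42875/1728 + (-3625/17028)·1331/125 + 631/828·1 = 1/4 ✓
b·(c∘Ac): (-3625/17028)·5203/14500 + 631/828·667/2524 = 1/8 ✓
b·Ac²: (-3625/17028)·3311/6960 + 631/828·7337/30288 = 1/12 ✓
b·A²c: 631/828·69/1262 = 1/24 ✓; 4 stages ⇒ order 4.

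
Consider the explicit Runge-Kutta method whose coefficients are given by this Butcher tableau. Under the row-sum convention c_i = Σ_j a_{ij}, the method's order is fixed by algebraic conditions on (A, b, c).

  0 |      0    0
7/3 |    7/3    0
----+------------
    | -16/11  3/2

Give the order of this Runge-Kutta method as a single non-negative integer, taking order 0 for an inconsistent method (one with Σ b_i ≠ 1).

0

b = (-16/11, 3/2)
c = (0, 7/3)
Σ b_i: (-16/11)·1 + 3/2·1 = 1/22 ≠ 1 ⇒ order 0.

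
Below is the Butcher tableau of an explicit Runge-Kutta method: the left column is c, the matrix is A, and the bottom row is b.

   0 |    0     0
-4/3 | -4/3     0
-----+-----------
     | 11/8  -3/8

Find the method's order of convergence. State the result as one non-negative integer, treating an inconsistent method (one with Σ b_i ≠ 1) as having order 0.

b = (11/8, -3/8)
c = (0, -4/3)
Σ b_i: 11/8·1 + (-3/8)·1 = 1 ✓
b·c: (-3/8)·(-4/3) = 1/2 ✓; 2 stages ⇒ order 2.

2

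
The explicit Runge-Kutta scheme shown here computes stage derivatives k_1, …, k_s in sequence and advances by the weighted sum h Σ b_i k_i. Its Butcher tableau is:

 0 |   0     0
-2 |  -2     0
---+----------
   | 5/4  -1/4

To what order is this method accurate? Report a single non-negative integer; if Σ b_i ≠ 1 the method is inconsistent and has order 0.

b = (5/4, -1/4)
c = (0, -2)
Σ b_i: 5/4·1 + (-1/4)·1 = 1 ✓
b·c: (-1/4)·(-2) = 1/2 ✓; 2 stages ⇒ order 2.

2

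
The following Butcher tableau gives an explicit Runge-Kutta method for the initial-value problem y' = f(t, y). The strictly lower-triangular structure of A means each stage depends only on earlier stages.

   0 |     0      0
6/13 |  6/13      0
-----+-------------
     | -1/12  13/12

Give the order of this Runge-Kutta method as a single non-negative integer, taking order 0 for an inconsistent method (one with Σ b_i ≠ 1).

2

b = (-1/12, 13/12)
c = (0, 6/13)
Σ b_i: (-1/12)·1 + 13/12·1 = 1 ✓
b·c: 13/12·6/13 = 1/2 ✓; 2 stages ⇒ order 2.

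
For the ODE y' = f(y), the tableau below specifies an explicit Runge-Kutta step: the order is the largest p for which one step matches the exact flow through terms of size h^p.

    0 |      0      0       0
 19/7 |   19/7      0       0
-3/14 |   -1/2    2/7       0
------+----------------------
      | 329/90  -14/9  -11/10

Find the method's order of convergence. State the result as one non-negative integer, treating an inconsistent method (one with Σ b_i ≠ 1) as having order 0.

1

b = (329/90, -14/9, -11/10)
c = (0, 19/7, -3/14)
Ac = (0, 0, 38/49)
Σ b_i: 329/90·1 + (-14/9)·1 + (-11/10)·1 = 1 ✓
b·c: (-14/9)·19/7 + (-11/10)·(-3/14) = -5023/1260 ≠ 1/2 ⇒ order 1.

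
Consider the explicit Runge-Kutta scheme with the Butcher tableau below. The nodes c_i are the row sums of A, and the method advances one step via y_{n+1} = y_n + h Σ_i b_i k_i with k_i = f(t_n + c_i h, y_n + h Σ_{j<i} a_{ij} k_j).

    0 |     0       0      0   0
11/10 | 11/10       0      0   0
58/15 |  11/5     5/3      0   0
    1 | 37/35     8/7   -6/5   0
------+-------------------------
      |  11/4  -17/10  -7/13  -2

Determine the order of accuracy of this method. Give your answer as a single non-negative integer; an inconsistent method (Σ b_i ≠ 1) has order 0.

b = (11/4, -17/10, -7/13, -2)
c = (0, 11/10, 58/15, 1)
Ac = (0, 0, 11/6, -592/175)
Σ b_i: 11/4·1 + (-17/10)·1 + (-7/13)·1 + (-2)·1 = -387/260 ≠ 1 ⇒ order 0.

0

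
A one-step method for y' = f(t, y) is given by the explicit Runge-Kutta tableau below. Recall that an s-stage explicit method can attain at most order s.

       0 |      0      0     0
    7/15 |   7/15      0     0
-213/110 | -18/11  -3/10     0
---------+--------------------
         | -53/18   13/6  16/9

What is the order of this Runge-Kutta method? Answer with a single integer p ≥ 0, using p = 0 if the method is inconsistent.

1

b = (-53/18, 13/6, 16/9)
c = (0, 7/15, -213/110)
Ac = (0, 0, -7/50)
Σ b_i: (-53/18)·1 + 13/6·1 + 16/9·1 = 1 ✓
b·c: 13/6·7/15 + 16/9·(-213/110) = -2407/990 ≠ 1/2 ⇒ order 1.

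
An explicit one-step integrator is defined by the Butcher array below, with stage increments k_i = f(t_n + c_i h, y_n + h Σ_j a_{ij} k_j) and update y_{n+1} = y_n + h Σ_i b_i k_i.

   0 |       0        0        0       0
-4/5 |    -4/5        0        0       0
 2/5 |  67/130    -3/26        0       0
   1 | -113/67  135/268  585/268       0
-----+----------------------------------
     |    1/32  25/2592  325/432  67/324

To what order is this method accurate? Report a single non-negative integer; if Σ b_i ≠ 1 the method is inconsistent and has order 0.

4

b = (1/32, 25/2592, 325/432, 67/324)
c = (0, -4/5, 2/5, 1)
Ac = (0, 0, 6/65, 63/134)
Σ b_i: 1/32·1 + 25/2592·1 + 325/432·1 + 67/324·1 = 1 ✓
b·c: 25/2592·(-4/5) + 325/432·2/5 + 67/324·1 = 1/2 ✓
b·c²: 25/2592·16/25 + 325/432·4/25 + 67/324·1 = 1/3 ✓
b·Ac: 325/432·6/65 + 67/324·63/134 = 1/6 ✓
b·c³: 25/2592·(-64/125) + 325/432·8/125 + 67/324·1 = 1/4 ✓
b·(c∘Ac): 325/432·12/325 + 67/324·63/134 = 1/8 ✓
b·Ac²: 325/432·(-24/325) + 67/324·45/67 = 1/12 ✓
b·A²c: 67/324·27/134 = 1/24 ✓; 4 stages ⇒ order 4.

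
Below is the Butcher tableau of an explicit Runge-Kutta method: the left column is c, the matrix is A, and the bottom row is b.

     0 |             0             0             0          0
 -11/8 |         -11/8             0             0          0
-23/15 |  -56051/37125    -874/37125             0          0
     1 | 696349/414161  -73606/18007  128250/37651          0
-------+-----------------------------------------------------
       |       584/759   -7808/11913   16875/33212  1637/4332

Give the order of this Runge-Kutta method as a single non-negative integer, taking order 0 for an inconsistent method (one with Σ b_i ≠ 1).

b = (584/759, -7808/11913, 16875/33212, 1637/4332)
c = (0, -11/8, -23/15, 1)
Ac = (0, 0, 437/13500, 2603/6548)
Σ b_i: 584/759·1 + (-7808/11913)·1 + 16875/33212·1 + 1637/4332·1 = 1 ✓
b·c: (-7808/11913)·(-11/8) + 16875/33212·(-23/15) + 1637/4332·1 = 1/2 ✓
b·c²: (-7808/11913)·121/64 + 16875/33212·529/225 + 1637/4332·1 = 1/3 ✓
b·Ac: 16875/33212·437/13500 + 1637/4332·2603/6548 = 1/6 ✓
b·c³: (-7808/11913)·(-1331/512) + 16875/33212·(-12167/3375) + 1637/4332·1 = 1/4 ✓
b·(c∘Ac): 16875/33212·(-10051/202500) + 1637/4332·2603/6548 = 1/8 ✓
b·Ac²: 16875/33212·(-4807/108000) + 1637/4332·14687/52384 = 1/12 ✓
b·A²c: 1637/4332·361/3274 = 1/24 ✓; 4 stages ⇒ order 4.

4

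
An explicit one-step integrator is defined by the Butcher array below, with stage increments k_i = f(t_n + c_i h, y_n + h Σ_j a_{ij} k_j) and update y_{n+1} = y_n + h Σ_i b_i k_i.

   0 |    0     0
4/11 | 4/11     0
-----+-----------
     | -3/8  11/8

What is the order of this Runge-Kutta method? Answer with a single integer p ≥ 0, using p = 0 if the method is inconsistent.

b = (-3/8, 11/8)
c = (0, 4/11)
Σ b_i: (-3/8)·1 + 11/8·1 = 1 ✓
b·c: 11/8·4/11 = 1/2 ✓; 2 stages ⇒ order 2.

2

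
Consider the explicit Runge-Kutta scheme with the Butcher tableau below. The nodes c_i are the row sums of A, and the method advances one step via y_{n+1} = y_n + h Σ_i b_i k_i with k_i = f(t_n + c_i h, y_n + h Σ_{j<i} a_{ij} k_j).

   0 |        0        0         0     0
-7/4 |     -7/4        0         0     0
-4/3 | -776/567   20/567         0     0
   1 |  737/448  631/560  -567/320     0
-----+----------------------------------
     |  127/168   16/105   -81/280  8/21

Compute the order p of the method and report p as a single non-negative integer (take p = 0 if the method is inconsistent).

b = (127/168, 16/105, -81/280, 8/21)
c = (0, -7/4, -4/3, 1)
Ac = (0, 0, -5/81, 25/64)
Σ b_i: 127/168·1 + 16/105·1 + (-81/280)·1 + 8/21·1 = 1 ✓
b·c: 16/105·(-7/4) + (-81/280)·(-4/3) + 8/21·1 = 1/2 ✓
b·c²: 16/105·49/16 + (-81/280)·16/9 + 8/21·1 = 1/3 ✓
b·Ac: (-81/280)·(-5/81) + 8/21·25/64 = 1/6 ✓
b·c³: 16/105·(-343/64) + (-81/280)·(-64/27) + 8/21·1 = 1/4 ✓
b·(c∘Ac): (-81/280)·20/243 + 8/21·25/64 = 1/8 ✓
b·Ac²: (-81/280)·35/324 + 8/21·77/256 = 1/12 ✓
b·A²c: 8/21·7/64 = 1/24 ✓; 4 stages ⇒ order 4.

4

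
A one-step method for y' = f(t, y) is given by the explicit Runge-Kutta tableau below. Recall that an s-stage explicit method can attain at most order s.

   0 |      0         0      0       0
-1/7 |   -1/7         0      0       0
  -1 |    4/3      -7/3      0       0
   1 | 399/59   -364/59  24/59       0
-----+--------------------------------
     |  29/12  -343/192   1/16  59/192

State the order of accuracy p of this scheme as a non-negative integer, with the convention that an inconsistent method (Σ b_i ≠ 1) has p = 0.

b = (29/12, -343/192, 1/16, 59/192)
c = (0, -1/7, -1, 1)
Ac = (0, 0, 1/3, 28/59)
Σ b_i: 29/12·1 + (-343/192)·1 + 1/16·1 + 59/192·1 = 1 ✓
b·c: (-343/192)·(-1/7) + 1/16·(-1) + 59/192·1 = 1/2 ✓
b·c²: (-343/192)·1/49 + 1/16·1 + 59/192·1 = 1/3 ✓
b·Ac: 1/16·1/3 + 59/192·28/59 = 1/6 ✓
b·c³: (-343/192)·(-1/343) + 1/16·(-1) + 59/192·1 = 1/4 ✓
b·(c∘Ac): 1/16·(-1/3) + 59/192·28/59 = 1/8 ✓
b·Ac²: 1/16·(-1/21) + 59/192·116/413 = 1/12 ✓
b·A²c: 59/192·8/59 = 1/24 ✓; 4 stages ⇒ order 4.

4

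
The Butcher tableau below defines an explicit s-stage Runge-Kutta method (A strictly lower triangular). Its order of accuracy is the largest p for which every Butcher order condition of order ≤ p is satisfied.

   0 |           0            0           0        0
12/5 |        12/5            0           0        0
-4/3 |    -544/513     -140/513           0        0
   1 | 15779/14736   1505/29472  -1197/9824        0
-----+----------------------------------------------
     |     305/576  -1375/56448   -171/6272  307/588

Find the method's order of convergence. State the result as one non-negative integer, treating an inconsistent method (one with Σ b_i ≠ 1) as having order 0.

b = (305/576, -1375/56448, -171/6272, 307/588)
c = (0, 12/5, -4/3, 1)
Ac = (0, 0, -112/171, 175/614)
Σ b_i: 305/576·1 + (-1375/56448)·1 + (-171/6272)·1 + 307/588·1 = 1 ✓
b·c: (-1375/56448)·12/5 + (-171/6272)·(-4/3) + 307/588·1 = 1/2 ✓
b·c²: (-1375/56448)·144/25 + (-171/6272)·16/9 + 307/588·1 = 1/3 ✓
b·Ac: (-171/6272)·(-112/171) + 307/588·175/614 = 1/6 ✓
b·c³: (-1375/56448)·1728/125 + (-171/6272)·(-64/27) + 307/588·1 = 1/4 ✓
b·(c∘Ac): (-171/6272)·448/513 + 307/588·175/614 = 1/8 ✓
b·Ac²: (-171/6272)·(-448/285) + 307/588·119/1535 = 1/12 ✓
b·A²c: 307/588·49/614 = 1/24 ✓; 4 stages ⇒ order 4.

4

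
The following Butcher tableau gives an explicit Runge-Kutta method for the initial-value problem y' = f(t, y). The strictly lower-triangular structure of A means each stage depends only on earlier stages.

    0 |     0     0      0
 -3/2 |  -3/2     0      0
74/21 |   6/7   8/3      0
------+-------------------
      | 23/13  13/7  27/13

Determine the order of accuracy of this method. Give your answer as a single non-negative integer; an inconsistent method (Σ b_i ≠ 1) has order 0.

0

b = (23/13, 13/7, 27/13)
c = (0, -3/2, 74/21)
Ac = (0, 0, -4)
Σ b_i: 23/13·1 + 13/7·1 + 27/13·1 = 519/91 ≠ 1 ⇒ order 0.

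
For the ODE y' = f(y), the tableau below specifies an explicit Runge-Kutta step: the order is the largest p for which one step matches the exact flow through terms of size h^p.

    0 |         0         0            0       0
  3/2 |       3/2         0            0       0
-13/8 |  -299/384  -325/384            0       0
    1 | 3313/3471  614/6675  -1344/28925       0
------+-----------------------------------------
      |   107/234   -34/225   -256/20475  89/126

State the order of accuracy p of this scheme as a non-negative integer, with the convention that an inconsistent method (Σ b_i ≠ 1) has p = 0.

4

b = (107/234, -34/225, -256/20475, 89/126)
c = (0, 3/2, -13/8, 1)
Ac = (0, 0, -325/256, 19/89)
Σ b_i: 107/234·1 + (-34/225)·1 + (-256/20475)·1 + 89/126·1 = 1 ✓
b·c: (-34/225)·3/2 + (-256/20475)·(-13/8) + 89/126·1 = 1/2 ✓
b·c²: (-34/225)·9/4 + (-256/20475)·169/64 + 89/126·1 = 1/3 ✓
b·Ac: (-256/20475)·(-325/256) + 89/126·19/89 = 1/6 ✓
b·c³: (-34/225)·27/8 + (-256/20475)·(-2197/512) + 89/126·1 = 1/4 ✓
b·(c∘Ac): (-256/20475)·4225/2048 + 89/126·19/89 = 1/8 ✓
b·Ac²: (-256/20475)·(-975/512) + 89/126·15/178 = 1/12 ✓
b·A²c: 89/126·21/356 = 1/24 ✓; 4 stages ⇒ order 4.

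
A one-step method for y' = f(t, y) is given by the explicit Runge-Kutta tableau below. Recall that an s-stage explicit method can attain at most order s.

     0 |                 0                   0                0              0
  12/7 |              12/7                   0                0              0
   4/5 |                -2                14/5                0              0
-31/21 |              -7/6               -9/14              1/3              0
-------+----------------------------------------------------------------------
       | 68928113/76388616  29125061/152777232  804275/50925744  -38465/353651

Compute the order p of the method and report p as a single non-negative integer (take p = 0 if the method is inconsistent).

b = (68928113/76388616, 29125061/152777232, 804275/50925744, -38465/353651)
c = (0, 12/7, 4/5, -31/21)
Ac = (0, 0, 24/5, -614/735)
Σ b_i: 68928113/76388616·1 + 29125061/152777232·1 + 804275/50925744·1 + (-38465/353651)·1 = 1 ✓
b·c: 29125061/152777232·12/7 + 804275/50925744·4/5 + (-38465/353651)·(-31/21) = 1/2 ✓
b·c²: 29125061/152777232·144/49 + 804275/50925744·16/25 + (-38465/353651)·961/441 = 1/3 ✓
b·Ac: 804275/50925744·24/5 + (-38465/353651)·(-614/735) = 1/6 ✓
b·c³: 29125061/152777232·1728/343 + 804275/50925744·64/125 + (-38465/353651)·(-29791/9261) = 62943157/47742885 ≠ 1/4 ⇒ order 3.
b·(c∘Ac): 804275/50925744·96/25 + (-38465/353651)·19034/15435 = -1637156/22280013 ≠ 1/8
b·Ac²: 804275/50925744·288/35 + (-38465/353651)·(-43112/25725) = 11594234/37133355 ≠ 1/12
b·A²c: (-38465/353651)·8/5 = -61544/353651 ≠ 1/24

3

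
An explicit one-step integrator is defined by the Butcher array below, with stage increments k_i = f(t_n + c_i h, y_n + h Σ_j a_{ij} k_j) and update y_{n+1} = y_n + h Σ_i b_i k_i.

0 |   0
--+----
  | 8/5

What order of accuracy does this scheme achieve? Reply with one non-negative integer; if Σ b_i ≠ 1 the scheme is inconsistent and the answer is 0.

0

b = (8/5)
c = (0)
Σ b_i: 8/5·1 = 8/5 ≠ 1 ⇒ order 0.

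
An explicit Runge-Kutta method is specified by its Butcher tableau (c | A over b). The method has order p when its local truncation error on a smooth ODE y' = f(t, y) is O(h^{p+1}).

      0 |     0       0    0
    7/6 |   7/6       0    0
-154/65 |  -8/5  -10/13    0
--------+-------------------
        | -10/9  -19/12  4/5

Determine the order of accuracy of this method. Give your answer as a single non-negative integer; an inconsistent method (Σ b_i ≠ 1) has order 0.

b = (-10/9, -19/12, 4/5)
c = (0, 7/6, -154/65)
Ac = (0, 0, -35/39)
Σ b_i: (-10/9)·1 + (-19/12)·1 + 4/5·1 = -341/180 ≠ 1 ⇒ order 0.

0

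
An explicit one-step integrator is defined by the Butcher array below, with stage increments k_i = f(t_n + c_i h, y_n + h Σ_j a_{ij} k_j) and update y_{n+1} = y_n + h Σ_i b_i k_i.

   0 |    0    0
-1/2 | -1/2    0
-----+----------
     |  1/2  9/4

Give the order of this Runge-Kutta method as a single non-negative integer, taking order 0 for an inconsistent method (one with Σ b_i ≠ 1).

b = (1/2, 9/4)
c = (0, -1/2)
Σ b_i: 1/2·1 + 9/4·1 = 11/4 ≠ 1 ⇒ order 0.

0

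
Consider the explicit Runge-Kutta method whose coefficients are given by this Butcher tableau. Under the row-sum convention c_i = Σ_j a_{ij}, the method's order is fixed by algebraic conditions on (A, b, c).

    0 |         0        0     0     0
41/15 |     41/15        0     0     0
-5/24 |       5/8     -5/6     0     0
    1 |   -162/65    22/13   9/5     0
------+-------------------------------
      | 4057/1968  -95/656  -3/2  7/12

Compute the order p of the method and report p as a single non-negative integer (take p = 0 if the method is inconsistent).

b = (4057/1968, -95/656, -3/2, 7/12)
c = (0, 41/15, -5/24, 1)
Ac = (0, 0, -41/18, 6631/1560)
Σ b_i: 4057/1968·1 + (-95/656)·1 + (-3/2)·1 + 7/12·1 = 1 ✓
b·c: (-95/656)·41/15 + (-3/2)·(-5/24) + 7/12·1 = 1/2 ✓
b·c²: (-95/656)·1681/225 + (-3/2)·25/576 + 7/12·1 = -3247/5760 ≠ 1/3 ⇒ order 2.
b·Ac: (-3/2)·(-41/18) + 7/12·6631/1560 = 110377/18720 ≠ 1/6

2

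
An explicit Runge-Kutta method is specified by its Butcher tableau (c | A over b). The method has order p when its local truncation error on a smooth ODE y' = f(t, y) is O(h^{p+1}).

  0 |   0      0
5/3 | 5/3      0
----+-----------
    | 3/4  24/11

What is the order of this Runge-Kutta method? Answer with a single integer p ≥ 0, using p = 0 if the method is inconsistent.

0

b = (3/4, 24/11)
c = (0, 5/3)
Σ b_i: 3/4·1 + 24/11·1 = 129/44 ≠ 1 ⇒ order 0.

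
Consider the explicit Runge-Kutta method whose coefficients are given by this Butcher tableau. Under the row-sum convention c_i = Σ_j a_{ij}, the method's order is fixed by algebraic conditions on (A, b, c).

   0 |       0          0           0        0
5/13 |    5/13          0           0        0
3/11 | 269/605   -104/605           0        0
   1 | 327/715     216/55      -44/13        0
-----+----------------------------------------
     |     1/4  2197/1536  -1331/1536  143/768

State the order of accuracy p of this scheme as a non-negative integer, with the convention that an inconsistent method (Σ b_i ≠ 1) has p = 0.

b = (1/4, 2197/1536, -1331/1536, 143/768)
c = (0, 5/13, 3/11, 1)
Ac = (0, 0, -8/121, 84/143)
Σ b_i: 1/4·1 + 2197/1536·1 + (-1331/1536)·1 + 143/768·1 = 1 ✓
b·c: 2197/1536·5/13 + (-1331/1536)·3/11 + 143/768·1 = 1/2 ✓
b·c²: 2197/1536·25/169 + (-1331/1536)·9/121 + 143/768·1 = 1/3 ✓
b·Ac: (-1331/1536)·(-8/121) + 143/768·84/143 = 1/6 ✓
b·c³: 2197/1536·125/2197 + (-1331/1536)·27/1331 + 143/768·1 = 1/4 ✓
b·(c∘Ac): (-1331/1536)·(-24/1331) + 143/768·84/143 = 1/8 ✓
b·Ac²: (-1331/1536)·(-40/1573) + 143/768·612/1859 = 1/12 ✓
b·A²c: 143/768·32/143 = 1/24 ✓; 4 stages ⇒ order 4.

4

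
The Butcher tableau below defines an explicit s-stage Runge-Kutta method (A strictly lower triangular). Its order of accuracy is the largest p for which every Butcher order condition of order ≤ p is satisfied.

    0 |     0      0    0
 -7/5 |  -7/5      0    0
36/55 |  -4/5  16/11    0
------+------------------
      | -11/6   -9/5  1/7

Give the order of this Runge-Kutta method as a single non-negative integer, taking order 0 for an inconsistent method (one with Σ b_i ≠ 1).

0

b = (-11/6, -9/5, 1/7)
c = (0, -7/5, 36/55)
Ac = (0, 0, -112/55)
Σ b_i: (-11/6)·1 + (-9/5)·1 + 1/7·1 = -733/210 ≠ 1 ⇒ order 0.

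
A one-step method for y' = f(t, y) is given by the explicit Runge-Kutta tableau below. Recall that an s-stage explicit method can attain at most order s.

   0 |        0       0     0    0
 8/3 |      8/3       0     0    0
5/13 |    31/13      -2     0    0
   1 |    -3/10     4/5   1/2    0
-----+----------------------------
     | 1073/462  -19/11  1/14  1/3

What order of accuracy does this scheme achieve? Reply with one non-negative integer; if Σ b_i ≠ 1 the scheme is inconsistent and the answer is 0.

1

b = (1073/462, -19/11, 1/14, 1/3)
c = (0, 8/3, 5/13, 1)
Ac = (0, 0, -16/3, 907/390)
Σ b_i: 1073/462·1 + (-19/11)·1 + 1/14·1 + 1/3·1 = 1 ✓
b·c: (-19/11)·8/3 + 1/14·5/13 + 1/3·1 = -8499/2002 ≠ 1/2 ⇒ order 1.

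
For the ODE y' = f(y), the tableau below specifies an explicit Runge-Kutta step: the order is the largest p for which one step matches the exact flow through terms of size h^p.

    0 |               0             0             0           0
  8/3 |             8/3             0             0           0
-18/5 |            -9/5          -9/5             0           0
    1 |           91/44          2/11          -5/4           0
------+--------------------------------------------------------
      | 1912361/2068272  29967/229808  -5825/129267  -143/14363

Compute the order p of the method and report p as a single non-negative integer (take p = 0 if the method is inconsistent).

b = (1912361/2068272, 29967/229808, -5825/129267, -143/14363)
c = (0, 8/3, -18/5, 1)
Ac = (0, 0, -24/5, 329/66)
Σ b_i: 1912361/2068272·1 + 29967/229808·1 + (-5825/129267)·1 + (-143/14363)·1 = 1 ✓
b·c: 29967/229808·8/3 + (-5825/129267)·(-18/5) + (-143/14363)·1 = 1/2 ✓
b·c²: 29967/229808·64/9 + (-5825/129267)·324/25 + (-143/14363)·1 = 1/3 ✓
b·Ac: (-5825/129267)·(-24/5) + (-143/14363)·329/66 = 1/6 ✓
b·c³: 29967/229808·512/27 + (-5825/129267)·(-5832/125) + (-143/14363)·1 = 2950661/646335 ≠ 1/4 ⇒ order 3.
b·(c∘Ac): (-5825/129267)·432/25 + (-143/14363)·329/66 = -71381/86178 ≠ 1/8
b·Ac²: (-5825/129267)·(-64/5) + (-143/14363)·(-7379/495) = 468727/646335 ≠ 1/12
b·A²c: (-143/14363)·6 = -858/14363 ≠ 1/24

3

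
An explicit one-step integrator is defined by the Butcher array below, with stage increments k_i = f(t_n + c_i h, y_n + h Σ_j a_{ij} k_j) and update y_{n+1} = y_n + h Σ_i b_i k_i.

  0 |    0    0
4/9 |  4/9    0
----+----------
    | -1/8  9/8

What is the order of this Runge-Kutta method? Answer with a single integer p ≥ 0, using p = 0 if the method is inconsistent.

b = (-1/8, 9/8)
c = (0, 4/9)
Σ b_i: (-1/8)·1 + 9/8·1 = 1 ✓
b·c: 9/8·4/9 = 1/2 ✓; 2 stages ⇒ order 2.

2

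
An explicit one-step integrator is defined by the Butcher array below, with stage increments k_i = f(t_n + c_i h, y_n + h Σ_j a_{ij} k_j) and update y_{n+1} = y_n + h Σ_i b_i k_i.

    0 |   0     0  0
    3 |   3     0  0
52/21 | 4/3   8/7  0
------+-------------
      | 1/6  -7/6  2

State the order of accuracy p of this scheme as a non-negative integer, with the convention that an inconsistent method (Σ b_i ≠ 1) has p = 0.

b = (1/6, -7/6, 2)
c = (0, 3, 52/21)
Ac = (0, 0, 24/7)
Σ b_i: 1/6·1 + (-7/6)·1 + 2·1 = 1 ✓
b·c: (-7/6)·3 + 2·52/21 = 61/42 ≠ 1/2 ⇒ order 1.

1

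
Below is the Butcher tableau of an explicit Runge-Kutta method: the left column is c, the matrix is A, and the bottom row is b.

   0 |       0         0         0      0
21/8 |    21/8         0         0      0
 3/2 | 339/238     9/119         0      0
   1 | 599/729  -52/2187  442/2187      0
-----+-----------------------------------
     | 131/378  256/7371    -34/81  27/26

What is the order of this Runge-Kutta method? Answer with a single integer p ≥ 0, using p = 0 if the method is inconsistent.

4

b = (131/378, 256/7371, -34/81, 27/26)
c = (0, 21/8, 3/2, 1)
Ac = (0, 0, 27/136, 13/54)
Σ b_i: 131/378·1 + 256/7371·1 + (-34/81)·1 + 27/26·1 = 1 ✓
b·c: 256/7371·21/8 + (-34/81)·3/2 + 27/26·1 = 1/2 ✓
b·c²: 256/7371·441/64 + (-34/81)·9/4 + 27/26·1 = 1/3 ✓
b·Ac: (-34/81)·27/136 + 27/26·13/54 = 1/6 ✓
b·c³: 256/7371·9261/512 + (-34/81)·27/8 + 27/26·1 = 1/4 ✓
b·(c∘Ac): (-34/81)·81/272 + 27/26·13/54 = 1/8 ✓
b·Ac²: (-34/81)·567/1088 + 27/26·377/1296 = 1/12 ✓
b·A²c: 27/26·13/324 = 1/24 ✓; 4 stages ⇒ order 4.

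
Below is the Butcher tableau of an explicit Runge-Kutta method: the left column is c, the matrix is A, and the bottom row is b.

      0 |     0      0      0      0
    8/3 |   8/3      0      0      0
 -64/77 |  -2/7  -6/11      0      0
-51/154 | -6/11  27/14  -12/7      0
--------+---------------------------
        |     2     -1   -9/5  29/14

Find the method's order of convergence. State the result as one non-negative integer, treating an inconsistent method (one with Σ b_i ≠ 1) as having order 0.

b = (2, -1, -9/5, 29/14)
c = (0, 8/3, -64/77, -51/154)
Ac = (0, 0, -16/11, 3540/539)
Σ b_i: 2·1 + (-1)·1 + (-9/5)·1 + 29/14·1 = 89/70 ≠ 1 ⇒ order 0.

0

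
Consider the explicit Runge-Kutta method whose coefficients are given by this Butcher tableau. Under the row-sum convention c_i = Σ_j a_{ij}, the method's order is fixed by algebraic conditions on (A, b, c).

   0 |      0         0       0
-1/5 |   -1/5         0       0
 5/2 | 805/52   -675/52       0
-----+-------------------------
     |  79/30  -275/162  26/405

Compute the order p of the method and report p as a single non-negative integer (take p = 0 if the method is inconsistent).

b = (79/30, -275/162, 26/405)
c = (0, -1/5, 5/2)
Ac = (0, 0, 135/52)
Σ b_i: 79/30·1 + (-275/162)·1 + 26/405·1 = 1 ✓
b·c: (-275/162)·(-1/5) + 26/405·5/2 = 1/2 ✓
b·c²: (-275/162)·1/25 + 26/405·25/4 = 1/3 ✓
b·Ac: 26/405·135/52 = 1/6 ✓; 3 stages ⇒ order 3.

3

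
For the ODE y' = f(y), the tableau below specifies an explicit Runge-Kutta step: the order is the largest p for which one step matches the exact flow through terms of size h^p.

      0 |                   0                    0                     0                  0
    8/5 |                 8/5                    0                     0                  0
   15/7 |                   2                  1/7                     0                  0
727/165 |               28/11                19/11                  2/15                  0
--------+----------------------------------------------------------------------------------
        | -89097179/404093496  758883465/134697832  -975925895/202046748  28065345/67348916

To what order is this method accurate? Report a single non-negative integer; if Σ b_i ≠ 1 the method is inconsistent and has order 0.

b = (-89097179/404093496, 758883465/134697832, -975925895/202046748, 28065345/67348916)
c = (0, 8/5, 15/7, 727/165)
Ac = (0, 0, 8/35, 1174/385)
Σ b_i: (-89097179/404093496)·1 + 758883465/134697832·1 + (-975925895/202046748)·1 + 28065345/67348916·1 = 1 ✓
b·c: 758883465/134697832·8/5 + (-975925895/202046748)·15/7 + 28065345/67348916·727/165 = 1/2 ✓
b·c²: 758883465/134697832·64/25 + (-975925895/202046748)·225/49 + 28065345/67348916·528529/27225 = 1/3 ✓
b·Ac: (-975925895/202046748)·8/35 + 28065345/67348916·1174/385 = 1/6 ✓
b·c³: 758883465/134697832·512/125 + (-975925895/202046748)·3375/343 + 28065345/67348916·384240583/4492125 = 932927953973/83344283550 ≠ 1/4 ⇒ order 3.
b·(c∘Ac): (-975925895/202046748)·24/49 + 28065345/67348916·853498/63525 = 544351441/168372290 ≠ 1/8
b·Ac²: (-975925895/202046748)·64/175 + 28065345/67348916·67834/13475 = 1171416919/3535818090 ≠ 1/12
b·A²c: 28065345/67348916·16/525 = 1069156/84186145 ≠ 1/24

3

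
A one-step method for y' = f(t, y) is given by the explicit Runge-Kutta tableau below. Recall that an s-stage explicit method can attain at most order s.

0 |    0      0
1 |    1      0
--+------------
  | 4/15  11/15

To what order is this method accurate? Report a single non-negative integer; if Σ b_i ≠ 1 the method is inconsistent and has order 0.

b = (4/15, 11/15)
c = (0, 1)
Σ b_i: 4/15·1 + 11/15·1 = 1 ✓
b·c: 11/15·1 = 11/15 ≠ 1/2 ⇒ order 1.

1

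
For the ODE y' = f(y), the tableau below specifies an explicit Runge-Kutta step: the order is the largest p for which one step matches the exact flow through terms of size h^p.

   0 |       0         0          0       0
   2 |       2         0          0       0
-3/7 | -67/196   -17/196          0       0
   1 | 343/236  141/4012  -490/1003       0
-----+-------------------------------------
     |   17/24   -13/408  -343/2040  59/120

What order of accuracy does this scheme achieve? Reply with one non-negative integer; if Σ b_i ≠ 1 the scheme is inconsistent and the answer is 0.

4

b = (17/24, -13/408, -343/2040, 59/120)
c = (0, 2, -3/7, 1)
Ac = (0, 0, -17/98, 33/118)
Σ b_i: 17/24·1 + (-13/408)·1 + (-343/2040)·1 + 59/120·1 = 1 ✓
b·c: (-13/408)·2 + (-343/2040)·(-3/7) + 59/120·1 = 1/2 ✓
b·c²: (-13/408)·4 + (-343/2040)·9/49 + 59/120·1 = 1/3 ✓
b·Ac: (-343/2040)·(-17/98) + 59/120·33/118 = 1/6 ✓
b·c³: (-13/408)·8 + (-343/2040)·(-27/343) + 59/120·1 = 1/4 ✓
b·(c∘Ac): (-343/2040)·51/686 + 59/120·33/118 = 1/8 ✓
b·Ac²: (-343/2040)·(-17/49) + 59/120·3/59 = 1/12 ✓
b·A²c: 59/120·5/59 = 1/24 ✓; 4 stages ⇒ order 4.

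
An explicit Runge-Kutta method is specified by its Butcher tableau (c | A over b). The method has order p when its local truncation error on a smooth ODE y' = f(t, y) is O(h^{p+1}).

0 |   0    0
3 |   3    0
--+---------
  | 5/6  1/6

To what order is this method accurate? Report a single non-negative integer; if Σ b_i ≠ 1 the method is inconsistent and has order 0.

b = (5/6, 1/6)
c = (0, 3)
Σ b_i: 5/6·1 + 1/6·1 = 1 ✓
b·c: 1/6·3 = 1/2 ✓; 2 stages ⇒ order 2.

2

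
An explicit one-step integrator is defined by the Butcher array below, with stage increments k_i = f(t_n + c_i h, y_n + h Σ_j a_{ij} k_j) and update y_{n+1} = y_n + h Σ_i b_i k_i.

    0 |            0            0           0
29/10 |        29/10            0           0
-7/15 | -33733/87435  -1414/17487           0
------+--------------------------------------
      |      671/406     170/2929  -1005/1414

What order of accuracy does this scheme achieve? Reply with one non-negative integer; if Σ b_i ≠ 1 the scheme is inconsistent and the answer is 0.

3

b = (671/406, 170/2929, -1005/1414)
c = (0, 29/10, -7/15)
Ac = (0, 0, -707/3015)
Σ b_i: 671/406·1 + 170/2929·1 + (-1005/1414)·1 = 1 ✓
b·c: 170/2929·29/10 + (-1005/1414)·(-7/15) = 1/2 ✓
b·c²: 170/2929·841/100 + (-1005/1414)·49/225 = 1/3 ✓
b·Ac: (-1005/1414)·(-707/3015) = 1/6 ✓; 3 stages ⇒ order 3.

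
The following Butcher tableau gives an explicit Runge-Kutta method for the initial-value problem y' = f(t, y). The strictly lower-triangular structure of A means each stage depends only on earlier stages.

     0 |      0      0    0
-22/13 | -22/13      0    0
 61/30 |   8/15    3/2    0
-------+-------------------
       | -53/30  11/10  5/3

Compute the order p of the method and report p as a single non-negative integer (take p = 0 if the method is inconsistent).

b = (-53/30, 11/10, 5/3)
c = (0, -22/13, 61/30)
Ac = (0, 0, -33/13)
Σ b_i: (-53/30)·1 + 11/10·1 + 5/3·1 = 1 ✓
b·c: 11/10·(-22/13) + 5/3·61/30 = 1787/1170 ≠ 1/2 ⇒ order 1.

1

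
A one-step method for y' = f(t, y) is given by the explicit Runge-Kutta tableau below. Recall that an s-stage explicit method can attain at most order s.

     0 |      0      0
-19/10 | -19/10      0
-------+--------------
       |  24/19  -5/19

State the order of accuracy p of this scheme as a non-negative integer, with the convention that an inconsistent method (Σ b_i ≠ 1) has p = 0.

2

b = (24/19, -5/19)
c = (0, -19/10)
Σ b_i: 24/19·1 + (-5/19)·1 = 1 ✓
b·c: (-5/19)·(-19/10) = 1/2 ✓; 2 stages ⇒ order 2.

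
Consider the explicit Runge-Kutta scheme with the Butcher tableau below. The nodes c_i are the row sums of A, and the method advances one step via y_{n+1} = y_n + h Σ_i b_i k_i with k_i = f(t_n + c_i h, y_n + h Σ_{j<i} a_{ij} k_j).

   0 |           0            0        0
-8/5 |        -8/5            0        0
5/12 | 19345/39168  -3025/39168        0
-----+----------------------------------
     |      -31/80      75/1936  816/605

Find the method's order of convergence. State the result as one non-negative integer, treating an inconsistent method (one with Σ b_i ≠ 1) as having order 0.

3

b = (-31/80, 75/1936, 816/605)
c = (0, -8/5, 5/12)
Ac = (0, 0, 605/4896)
Σ b_i: (-31/80)·1 + 75/1936·1 + 816/605·1 = 1 ✓
b·c: 75/1936·(-8/5) + 816/605·5/12 = 1/2 ✓
b·c²: 75/1936·64/25 + 816/605·25/144 = 1/3 ✓
b·Ac: 816/605·605/4896 = 1/6 ✓; 3 stages ⇒ order 3.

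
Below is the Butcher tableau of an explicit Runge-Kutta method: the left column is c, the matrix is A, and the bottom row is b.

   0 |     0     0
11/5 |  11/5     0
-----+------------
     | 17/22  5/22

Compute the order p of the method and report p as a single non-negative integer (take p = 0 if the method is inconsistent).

b = (17/22, 5/22)
c = (0, 11/5)
Σ b_i: 17/22·1 + 5/22·1 = 1 ✓
b·c: 5/22·11/5 = 1/2 ✓; 2 stages ⇒ order 2.

2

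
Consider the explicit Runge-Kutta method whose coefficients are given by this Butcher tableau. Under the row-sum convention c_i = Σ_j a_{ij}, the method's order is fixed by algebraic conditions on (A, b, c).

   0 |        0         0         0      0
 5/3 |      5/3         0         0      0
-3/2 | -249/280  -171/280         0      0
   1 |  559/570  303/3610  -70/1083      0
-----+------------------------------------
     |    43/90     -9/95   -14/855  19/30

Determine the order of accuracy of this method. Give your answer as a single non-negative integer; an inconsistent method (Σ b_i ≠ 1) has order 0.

b = (43/90, -9/95, -14/855, 19/30)
c = (0, 5/3, -3/2, 1)
Ac = (0, 0, -57/56, 9/38)
Σ b_i: 43/90·1 + (-9/95)·1 + (-14/855)·1 + 19/30·1 = 1 ✓
b·c: (-9/95)·5/3 + (-14/855)·(-3/2) + 19/30·1 = 1/2 ✓
b·c²: (-9/95)·25/9 + (-14/855)·9/4 + 19/30·1 = 1/3 ✓
b·Ac: (-14/855)·(-57/56) + 19/30·9/38 = 1/6 ✓
b·c³: (-9/95)·125/27 + (-14/855)·(-27/8) + 19/30·1 = 1/4 ✓
b·(c∘Ac): (-14/855)·171/112 + 19/30·9/38 = 1/8 ✓
b·Ac²: (-14/855)·(-95/56) + 19/30·5/57 = 1/12 ✓
b·A²c: 19/30·5/76 = 1/24 ✓; 4 stages ⇒ order 4.

4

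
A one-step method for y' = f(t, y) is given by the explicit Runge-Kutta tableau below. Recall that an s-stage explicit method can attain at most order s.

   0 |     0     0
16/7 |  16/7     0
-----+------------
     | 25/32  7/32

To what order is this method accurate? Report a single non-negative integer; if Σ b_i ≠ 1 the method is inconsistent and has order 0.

b = (25/32, 7/32)
c = (0, 16/7)
Σ b_i: 25/32·1 + 7/32·1 = 1 ✓
b·c: 7/32·16/7 = 1/2 ✓; 2 stages ⇒ order 2.

2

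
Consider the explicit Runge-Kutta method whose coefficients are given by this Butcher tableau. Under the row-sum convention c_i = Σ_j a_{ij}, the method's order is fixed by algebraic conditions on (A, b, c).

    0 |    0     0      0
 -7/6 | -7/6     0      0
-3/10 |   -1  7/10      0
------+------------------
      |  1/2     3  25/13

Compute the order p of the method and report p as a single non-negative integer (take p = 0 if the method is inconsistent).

0

b = (1/2, 3, 25/13)
c = (0, -7/6, -3/10)
Ac = (0, 0, -49/60)
Σ b_i: 1/2·1 + 3·1 + 25/13·1 = 141/26 ≠ 1 ⇒ order 0.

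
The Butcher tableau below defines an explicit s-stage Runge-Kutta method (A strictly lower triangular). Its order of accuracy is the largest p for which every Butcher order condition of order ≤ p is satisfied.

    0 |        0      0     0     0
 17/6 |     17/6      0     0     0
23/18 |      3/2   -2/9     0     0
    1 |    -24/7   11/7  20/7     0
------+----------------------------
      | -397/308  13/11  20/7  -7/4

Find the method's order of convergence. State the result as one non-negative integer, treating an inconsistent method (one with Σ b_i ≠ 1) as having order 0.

1

b = (-397/308, 13/11, 20/7, -7/4)
c = (0, 17/6, 23/18, 1)
Ac = (0, 0, -17/27, 1021/126)
Σ b_i: (-397/308)·1 + 13/11·1 + 20/7·1 + (-7/4)·1 = 1 ✓
b·c: 13/11·17/6 + 20/7·23/18 + (-7/4)·1 = 14551/2772 ≠ 1/2 ⇒ order 1.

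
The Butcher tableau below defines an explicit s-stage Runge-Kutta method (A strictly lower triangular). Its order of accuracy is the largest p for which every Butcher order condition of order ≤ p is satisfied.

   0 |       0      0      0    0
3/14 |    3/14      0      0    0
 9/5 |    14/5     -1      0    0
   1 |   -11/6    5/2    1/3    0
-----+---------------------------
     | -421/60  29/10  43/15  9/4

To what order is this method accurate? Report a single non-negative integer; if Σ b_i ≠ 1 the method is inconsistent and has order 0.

1

b = (-421/60, 29/10, 43/15, 9/4)
c = (0, 3/14, 9/5, 1)
Ac = (0, 0, -3/14, 159/140)
Σ b_i: (-421/60)·1 + 29/10·1 + 43/15·1 + 9/4·1 = 1 ✓
b·c: 29/10·3/14 + 43/15·9/5 + 9/4·1 = 2811/350 ≠ 1/2 ⇒ order 1.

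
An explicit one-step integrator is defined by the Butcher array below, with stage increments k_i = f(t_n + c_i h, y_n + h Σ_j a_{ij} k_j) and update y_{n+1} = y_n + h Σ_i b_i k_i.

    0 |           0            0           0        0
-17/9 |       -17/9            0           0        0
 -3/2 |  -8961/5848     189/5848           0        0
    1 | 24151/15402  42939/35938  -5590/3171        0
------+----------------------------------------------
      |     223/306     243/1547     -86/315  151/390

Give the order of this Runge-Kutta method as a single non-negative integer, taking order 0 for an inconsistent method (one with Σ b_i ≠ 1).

b = (223/306, 243/1547, -86/315, 151/390)
c = (0, -17/9, -3/2, 1)
Ac = (0, 0, -21/344, 117/302)
Σ b_i: 223/306·1 + 243/1547·1 + (-86/315)·1 + 151/390·1 = 1 ✓
b·c: 243/1547·(-17/9) + (-86/315)·(-3/2) + 151/390·1 = 1/2 ✓
b·c²: 243/1547·289/81 + (-86/315)·9/4 + 151/390·1 = 1/3 ✓
b·Ac: (-86/315)·(-21/344) + 151/390·117/302 = 1/6 ✓
b·c³: 243/1547·(-4913/729) + (-86/315)·(-27/8) + 151/390·1 = 1/4 ✓
b·(c∘Ac): (-86/315)·63/688 + 151/390·117/302 = 1/8 ✓
b·Ac²: (-86/315)·119/1032 + 151/390·403/1359 = 1/12 ✓
b·A²c: 151/390·65/604 = 1/24 ✓; 4 stages ⇒ order 4.

4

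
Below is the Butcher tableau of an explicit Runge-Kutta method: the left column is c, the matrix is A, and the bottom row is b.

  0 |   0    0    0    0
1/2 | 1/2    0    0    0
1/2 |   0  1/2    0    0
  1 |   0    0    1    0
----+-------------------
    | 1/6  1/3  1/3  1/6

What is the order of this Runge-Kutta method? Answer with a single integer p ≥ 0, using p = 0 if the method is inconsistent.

4

b = (1/6, 1/3, 1/3, 1/6)
c = (0, 1/2, 1/2, 1)
Ac = (0, 0, 1/4, 1/2)
Σ b_i: 1/6·1 + 1/3·1 + 1/3·1 + 1/6·1 = 1 ✓
b·c: 1/3·1/2 + 1/3·1/2 + 1/6·1 = 1/2 ✓
b·c²: 1/3·1/4 + 1/3·1/4 + 1/6·1 = 1/3 ✓
b·Ac: 1/3·1/4 + 1/6·1/2 = 1/6 ✓
b·c³: 1/3·1/8 + 1/3·1/8 + 1/6·1 = 1/4 ✓
b·(c∘Ac): 1/3·1/8 + 1/6·1/2 = 1/8 ✓
b·Ac²: 1/3·1/8 + 1/6·1/4 = 1/12 ✓
b·A²c: 1/6·1/4 = 1/24 ✓; 4 stages ⇒ order 4.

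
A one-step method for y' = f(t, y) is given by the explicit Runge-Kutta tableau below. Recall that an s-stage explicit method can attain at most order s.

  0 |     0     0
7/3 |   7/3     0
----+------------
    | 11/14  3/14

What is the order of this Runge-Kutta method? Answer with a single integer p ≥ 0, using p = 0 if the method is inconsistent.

2

b = (11/14, 3/14)
c = (0, 7/3)
Σ b_i: 11/14·1 + 3/14·1 = 1 ✓
b·c: 3/14·7/3 = 1/2 ✓; 2 stages ⇒ order 2.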